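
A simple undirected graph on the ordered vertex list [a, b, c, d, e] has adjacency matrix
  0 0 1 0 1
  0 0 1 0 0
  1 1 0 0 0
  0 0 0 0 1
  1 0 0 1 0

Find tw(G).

1

A width-1 tree decomposition is:
Bags: B1 = {b, c}  B2 = {a, c}  B3 = {a, e}  B4 = {d, e}
Tree: B1–B2, B2–B3, B3–B4
The largest bag has 2 vertices, giving width 1; this decomposition certifies tw(G) ≤ 1. Since G has at least one edge (e.g. c–b), it is not an edgeless graph, so tw(G) ≥ 1. Therefore the treewidth is 1.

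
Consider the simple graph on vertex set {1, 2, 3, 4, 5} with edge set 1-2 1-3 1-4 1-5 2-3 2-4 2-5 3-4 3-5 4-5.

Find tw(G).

A width-4 tree decomposition is:
Bags: B1 = {1, 2, 3, 4, 5}
Tree: (single bag)
A single bag containing all 5 vertices is trivially a valid decomposition of width 4. For the lower bound, the 5 vertices {1, 2, 3, 4, 5} are pairwise adjacent, and any tree decomposition puts a clique entirely inside one bag — forcing width ≥ 4. Therefore the treewidth is 4.

4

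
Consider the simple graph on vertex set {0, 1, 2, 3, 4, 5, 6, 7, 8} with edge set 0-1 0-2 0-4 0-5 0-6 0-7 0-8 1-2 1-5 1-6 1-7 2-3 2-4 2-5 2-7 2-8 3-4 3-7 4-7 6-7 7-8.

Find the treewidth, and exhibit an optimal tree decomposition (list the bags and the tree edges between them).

The largest bag has 4 vertices, giving width 3; this decomposition certifies tw(G) ≤ 3. On the other hand G contains the 4-clique {0, 1, 2, 5}. A clique must lie in a single bag of any decomposition, so no decomposition can have width below 3. Therefore the treewidth is 3.

Treewidth 3.
One such decomposition:
Bags: B1 = {0, 1, 2, 7}  B2 = {0, 1, 2, 5}  B3 = {0, 2, 4, 7}  B4 = {2, 3, 4, 7}  B5 = {0, 2, 7, 8}  B6 = {0, 1, 6, 7}
Tree: B1–B2, B1–B3, B3–B4, B3–B5, B1–B6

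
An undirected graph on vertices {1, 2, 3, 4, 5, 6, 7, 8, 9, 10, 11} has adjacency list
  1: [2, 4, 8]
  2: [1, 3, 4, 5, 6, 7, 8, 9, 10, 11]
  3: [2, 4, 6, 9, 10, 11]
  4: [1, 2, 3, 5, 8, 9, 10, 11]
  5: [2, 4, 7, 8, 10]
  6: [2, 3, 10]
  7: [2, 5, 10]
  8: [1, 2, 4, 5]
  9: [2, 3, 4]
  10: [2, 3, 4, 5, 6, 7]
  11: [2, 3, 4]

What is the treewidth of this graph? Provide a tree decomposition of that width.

Every bag has size at most 4, so the width is 4 − 1 = 3 and tw(G) ≤ 3. On the other hand G contains the 4-clique {1, 2, 4, 8}. A clique must lie in a single bag of any decomposition, so no decomposition can have width below 3. Therefore the treewidth is 3.

Treewidth 3.
Bags: B1 = {2, 3, 4, 10}  B2 = {2, 3, 4, 9}  B3 = {2, 4, 5, 10}  B4 = {2, 4, 5, 8}  B5 = {1, 2, 4, 8}  B6 = {2, 3, 6, 10}  B7 = {2, 3, 4, 11}  B8 = {2, 5, 7, 10}
Tree: B1–B2, B1–B3, B3–B4, B4–B5, B1–B6, B2–B7, B3–B8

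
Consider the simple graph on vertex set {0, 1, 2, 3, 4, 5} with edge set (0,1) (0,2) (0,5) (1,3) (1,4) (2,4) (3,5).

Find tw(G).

2

A width-2 tree decomposition is:
Bags: B1 = {1, 3, 5}  B2 = {0, 1, 5}  B3 = {0, 1, 4}  B4 = {0, 2, 4}
Tree: B1–B2, B2–B3, B3–B4
The largest bag has 3 vertices, giving width 2; this decomposition certifies tw(G) ≤ 2. The edges 3–5–0–1–3 form a cycle, so G is not a tree and its treewidth is at least 2. Therefore the treewidth is 2.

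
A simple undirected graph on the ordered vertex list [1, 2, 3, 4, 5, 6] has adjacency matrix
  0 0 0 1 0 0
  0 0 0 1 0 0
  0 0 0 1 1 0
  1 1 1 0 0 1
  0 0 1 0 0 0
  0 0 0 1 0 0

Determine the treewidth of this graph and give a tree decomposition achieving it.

Treewidth 1.
Bags: B1 = {3, 4}  B2 = {1, 4}  B3 = {2, 4}  B4 = {3, 5}  B5 = {4, 6}
Tree: B1–B2, B1–B3, B1–B4, B3–B5

Every bag has size at most 2, so the width is 2 − 1 = 1 and tw(G) ≤ 1. G has an edge, so its treewidth is at least 1. Combining the bounds, tw(G) = 1.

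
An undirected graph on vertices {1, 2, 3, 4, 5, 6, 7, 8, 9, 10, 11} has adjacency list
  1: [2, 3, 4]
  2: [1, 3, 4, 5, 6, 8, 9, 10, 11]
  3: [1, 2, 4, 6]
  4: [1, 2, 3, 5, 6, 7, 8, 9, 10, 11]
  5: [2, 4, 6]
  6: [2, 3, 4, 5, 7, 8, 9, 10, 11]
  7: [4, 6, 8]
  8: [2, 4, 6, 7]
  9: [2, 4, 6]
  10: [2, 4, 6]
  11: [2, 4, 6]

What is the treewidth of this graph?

3

A width-3 tree decomposition is:
Bags: B1 = {2, 4, 6, 11}  B2 = {2, 4, 6, 8}  B3 = {2, 4, 6, 9}  B4 = {2, 4, 6, 10}  B5 = {4, 6, 7, 8}  B6 = {2, 3, 4, 6}  B7 = {1, 2, 3, 4}  B8 = {2, 4, 5, 6}
Tree: B1–B2, B1–B3, B2–B4, B2–B5, B4–B6, B6–B7, B1–B8
Each bag holds 4 vertices, so the decomposition has width 3, which upper-bounds the treewidth. Conversely, {1, 2, 3, 4} is a clique of size 4, and the vertices of any clique must share a bag in every tree decomposition; so some bag has ≥ 4 vertices and tw(G) ≥ 3. Therefore the treewidth is 3.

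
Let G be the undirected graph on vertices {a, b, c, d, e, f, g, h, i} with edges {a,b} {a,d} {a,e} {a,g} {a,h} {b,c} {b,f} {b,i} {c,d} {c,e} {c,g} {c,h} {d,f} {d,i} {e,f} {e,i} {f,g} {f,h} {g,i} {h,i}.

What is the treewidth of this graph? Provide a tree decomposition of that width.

Treewidth 4.
One such decomposition:
Bags: B1 = {a, c, e, f, i}  B2 = {a, c, f, h, i}  B3 = {a, c, f, g, i}  B4 = {a, b, c, f, i}  B5 = {a, c, d, f, i}
Tree: B1–B2, B2–B3, B3–B4, B4–B5

Every bag has size at most 5, so the width is 5 − 1 = 4 and tw(G) ≤ 4. For the lower bound: the 5 vertex sets {a,e}, {c,h}, {g,i}, {f}, {b} are disjoint, each induces a connected subgraph, and every pair is joined by at least one edge of G. Contracting each set to a single vertex therefore yields K_{5} as a minor, and since treewidth is minor-monotone, tw(G) ≥ tw(K_{5}) = 4. Combining the bounds, tw(G) = 4.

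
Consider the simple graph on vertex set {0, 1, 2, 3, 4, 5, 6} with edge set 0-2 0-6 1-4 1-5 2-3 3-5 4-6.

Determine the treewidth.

2

A width-2 tree decomposition is:
Bags: B1 = {1, 4, 6}  B2 = {1, 5, 6}  B3 = {3, 5, 6}  B4 = {2, 3, 6}  B5 = {0, 2, 6}
Tree: B1–B2, B2–B3, B3–B4, B4–B5
Every bag has size at most 3, so the width is 3 − 1 = 2 and tw(G) ≤ 2. The edges 6–4–1–5–3–2–0–6 form a cycle, so G is not a tree and its treewidth is at least 2. Hence tw(G) = 2 exactly.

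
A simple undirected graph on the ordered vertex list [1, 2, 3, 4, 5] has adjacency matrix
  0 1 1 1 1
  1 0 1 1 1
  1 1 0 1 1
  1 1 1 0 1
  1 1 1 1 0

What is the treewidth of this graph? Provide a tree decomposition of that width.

Treewidth 4.
One such decomposition:
Bags: B1 = {1, 2, 3, 4, 5}
Tree: (single bag)

With just one bag of size 5, the width is 5 − 1 = 4, so tw(G) ≤ 4. For the lower bound, the 5 vertices {1, 2, 3, 4, 5} are pairwise adjacent, and any tree decomposition puts a clique entirely inside one bag — forcing width ≥ 4. Therefore the treewidth is 4.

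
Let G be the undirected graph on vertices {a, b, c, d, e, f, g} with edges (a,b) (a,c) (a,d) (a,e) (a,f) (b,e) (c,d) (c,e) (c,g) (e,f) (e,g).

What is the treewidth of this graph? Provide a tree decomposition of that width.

Each bag holds 3 vertices, so the decomposition has width 2, which upper-bounds the treewidth. For the lower bound, the 3 vertices {c, e, g} are pairwise adjacent, and any tree decomposition puts a clique entirely inside one bag — forcing width ≥ 2. Combining the bounds, tw(G) = 2.

Treewidth 2.
One optimal decomposition is:
Bags: B1 = {a, c, d}  B2 = {a, c, e}  B3 = {c, e, g}  B4 = {a, e, f}  B5 = {a, b, e}
Tree: B1–B2, B2–B3, B2–B4, B4–B5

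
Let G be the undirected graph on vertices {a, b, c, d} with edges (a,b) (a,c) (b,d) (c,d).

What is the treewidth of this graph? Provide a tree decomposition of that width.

The largest bag has 3 vertices, giving width 2; this decomposition certifies tw(G) ≤ 2. For the lower bound, G contains the cycle a–c–d–b–a, so G is not a forest; only forests have treewidth ≤ 1, hence tw(G) ≥ 2. The upper and lower bounds meet at 2, so that is the treewidth.

Treewidth 2.
One such decomposition:
Bags: B1 = {a, c, d}  B2 = {a, b, d}
Tree: B1–B2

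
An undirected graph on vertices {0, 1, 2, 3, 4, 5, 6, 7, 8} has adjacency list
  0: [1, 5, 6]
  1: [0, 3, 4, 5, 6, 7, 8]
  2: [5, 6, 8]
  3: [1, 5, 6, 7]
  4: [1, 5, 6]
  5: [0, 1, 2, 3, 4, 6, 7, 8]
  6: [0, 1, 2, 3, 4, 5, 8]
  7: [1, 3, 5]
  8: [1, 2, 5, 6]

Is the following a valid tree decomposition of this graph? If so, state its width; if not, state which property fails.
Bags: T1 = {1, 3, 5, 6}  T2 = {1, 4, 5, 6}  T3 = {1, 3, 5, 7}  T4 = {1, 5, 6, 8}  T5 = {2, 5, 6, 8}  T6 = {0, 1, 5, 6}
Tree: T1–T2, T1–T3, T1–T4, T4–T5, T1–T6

Yes; width 3.

Checking the three conditions: (i) the bags cover all of {0, 1, 2, 3, 4, 5, 6, 7, 8}; (ii) for each edge, some bag contains both endpoints; (iii) the bags containing any fixed vertex form a subtree. All hold, so the decomposition is valid with width 4 − 1 = 3.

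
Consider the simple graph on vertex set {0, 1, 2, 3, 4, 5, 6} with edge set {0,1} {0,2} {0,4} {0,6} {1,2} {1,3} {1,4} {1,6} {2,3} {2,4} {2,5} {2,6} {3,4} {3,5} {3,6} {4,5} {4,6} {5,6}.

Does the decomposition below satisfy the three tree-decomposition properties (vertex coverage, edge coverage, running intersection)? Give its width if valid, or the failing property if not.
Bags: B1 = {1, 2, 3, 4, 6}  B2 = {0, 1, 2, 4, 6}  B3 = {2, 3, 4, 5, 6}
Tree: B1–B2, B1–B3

Yes; width 4.

Checking the three conditions: (i) the bags cover all of {0, 1, 2, 3, 4, 5, 6}; (ii) for each edge, some bag contains both endpoints; (iii) the bags containing any fixed vertex form a subtree. All hold, so the decomposition is valid with width 5 − 1 = 4.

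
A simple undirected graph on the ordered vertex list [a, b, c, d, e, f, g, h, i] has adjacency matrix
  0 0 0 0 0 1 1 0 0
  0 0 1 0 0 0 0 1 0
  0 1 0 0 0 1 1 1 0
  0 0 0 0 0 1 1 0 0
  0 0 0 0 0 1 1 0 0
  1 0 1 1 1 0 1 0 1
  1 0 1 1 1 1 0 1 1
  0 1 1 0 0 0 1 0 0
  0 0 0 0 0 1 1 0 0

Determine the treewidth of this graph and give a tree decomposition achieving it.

Treewidth 2.
Bags: B1 = {d, f, g}  B2 = {c, f, g}  B3 = {e, f, g}  B4 = {a, f, g}  B5 = {c, g, h}  B6 = {b, c, h}  B7 = {f, g, i}
Tree: B1–B2, B2–B3, B1–B4, B2–B5, B5–B6, B4–B7

The largest bag has 3 vertices, giving width 2; this decomposition certifies tw(G) ≤ 2. On the other hand G contains the 3-clique {c, g, h}. A clique must lie in a single bag of any decomposition, so no decomposition can have width below 2. Combining the bounds, tw(G) = 2.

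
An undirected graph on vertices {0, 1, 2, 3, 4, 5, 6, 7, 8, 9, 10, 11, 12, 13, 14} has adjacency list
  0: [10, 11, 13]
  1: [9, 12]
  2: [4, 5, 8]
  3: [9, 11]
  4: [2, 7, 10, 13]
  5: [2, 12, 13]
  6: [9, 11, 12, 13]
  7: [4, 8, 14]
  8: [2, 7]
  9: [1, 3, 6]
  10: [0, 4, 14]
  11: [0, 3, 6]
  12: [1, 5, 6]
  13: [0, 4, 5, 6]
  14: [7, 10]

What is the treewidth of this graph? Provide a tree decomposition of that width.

Every bag has size at most 4, so the width is 4 − 1 = 3 and tw(G) ≤ 3. For the lower bound: the 4 vertex sets {7,8,14}, {10}, {4}, {0,2,5,13} are disjoint, each induces a connected subgraph, and every pair is joined by at least one edge of G. Contracting each set to a single vertex therefore yields K_{4} as a minor, and since treewidth is minor-monotone, tw(G) ≥ tw(K_{4}) = 3. Combining the bounds, tw(G) = 3.

Treewidth 3.
One optimal decomposition is:
Bags: B1 = {7, 8, 10, 14}  B2 = {4, 7, 8, 10}  B3 = {2, 4, 8, 10}  B4 = {0, 2, 4, 10}  B5 = {0, 2, 4, 13}  B6 = {0, 2, 5, 13}  B7 = {0, 5, 11, 13}  B8 = {5, 6, 11, 13}  B9 = {5, 6, 11, 12}  B10 = {3, 6, 11, 12}  B11 = {3, 6, 9, 12}  B12 = {1, 3, 9, 12}
Tree: B1–B2, B2–B3, B3–B4, B4–B5, B5–B6, B6–B7, B7–B8, B8–B9, B9–B10, B10–B11, B11–B12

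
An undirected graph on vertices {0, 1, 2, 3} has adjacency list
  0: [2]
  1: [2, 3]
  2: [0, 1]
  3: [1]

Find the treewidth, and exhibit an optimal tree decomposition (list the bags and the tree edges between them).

Every bag has size at most 2, so the width is 2 − 1 = 1 and tw(G) ≤ 1. Any graph with an edge has treewidth ≥ 1, and G has the edge 3–1. The upper and lower bounds meet at 1, so that is the treewidth.

Treewidth 1.
One optimal decomposition is:
Bags: B1 = {1, 3}  B2 = {1, 2}  B3 = {0, 2}
Tree: B1–B2, B2–B3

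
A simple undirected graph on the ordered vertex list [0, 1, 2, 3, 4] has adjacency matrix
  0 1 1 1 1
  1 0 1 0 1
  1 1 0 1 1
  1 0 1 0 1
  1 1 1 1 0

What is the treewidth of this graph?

3

A width-3 tree decomposition is:
Bags: B1 = {0, 1, 2, 4}  B2 = {0, 2, 3, 4}
Tree: B1–B2
Each bag holds 4 vertices, so the decomposition has width 3, which upper-bounds the treewidth. On the other hand G contains the 4-clique {0, 1, 2, 4}. A clique must lie in a single bag of any decomposition, so no decomposition can have width below 3. Combining the bounds, tw(G) = 3.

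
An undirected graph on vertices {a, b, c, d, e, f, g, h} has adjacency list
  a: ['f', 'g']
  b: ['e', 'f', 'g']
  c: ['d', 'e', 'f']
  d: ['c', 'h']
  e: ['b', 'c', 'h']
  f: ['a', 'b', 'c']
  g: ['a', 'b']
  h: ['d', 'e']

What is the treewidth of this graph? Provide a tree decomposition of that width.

Every bag has size at most 3, so the width is 3 − 1 = 2 and tw(G) ≤ 2. For the lower bound, G contains the cycle d–h–e–c–d, so G is not a forest; only forests have treewidth ≤ 1, hence tw(G) ≥ 2. Therefore the treewidth is 2.

Treewidth 2.
One optimal decomposition is:
Bags: B1 = {c, d, h}  B2 = {c, e, h}  B3 = {c, e, f}  B4 = {b, e, f}  B5 = {a, b, f}  B6 = {a, b, g}
Tree: B1–B2, B2–B3, B3–B4, B4–B5, B5–B6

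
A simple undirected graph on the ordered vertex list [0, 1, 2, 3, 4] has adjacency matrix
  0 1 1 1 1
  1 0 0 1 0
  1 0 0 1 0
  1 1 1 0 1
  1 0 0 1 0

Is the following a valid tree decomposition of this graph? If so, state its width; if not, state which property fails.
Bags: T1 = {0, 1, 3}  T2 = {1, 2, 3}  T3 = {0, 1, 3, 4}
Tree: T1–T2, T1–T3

A tree decomposition must satisfy three properties: every vertex lies in some bag; for every edge, both endpoints lie together in some bag; and for every vertex, the bags containing it form a connected subtree. Here edge (0,2) lies in no bag, so the decomposition is invalid.

No — edge (0,2) lies in no bag.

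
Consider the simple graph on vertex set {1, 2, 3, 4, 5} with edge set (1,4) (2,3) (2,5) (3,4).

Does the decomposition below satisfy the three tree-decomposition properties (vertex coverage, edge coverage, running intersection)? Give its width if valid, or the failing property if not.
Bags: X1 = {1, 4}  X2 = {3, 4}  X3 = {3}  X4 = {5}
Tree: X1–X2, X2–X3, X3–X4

No — vertex 2 appears in no bag.

A tree decomposition must satisfy three properties: every vertex lies in some bag; for every edge, both endpoints lie together in some bag; and for every vertex, the bags containing it form a connected subtree. Here vertex 2 appears in no bag, so the decomposition is invalid.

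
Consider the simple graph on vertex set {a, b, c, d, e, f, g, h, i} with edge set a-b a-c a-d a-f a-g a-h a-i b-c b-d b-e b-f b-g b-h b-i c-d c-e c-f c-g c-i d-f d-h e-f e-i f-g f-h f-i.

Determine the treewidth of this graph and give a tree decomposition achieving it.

Treewidth 4.
One optimal decomposition is:
Bags: B1 = {a, b, d, f, h}  B2 = {a, b, c, d, f}  B3 = {a, b, c, f, g}  B4 = {a, b, c, f, i}  B5 = {b, c, e, f, i}
Tree: B1–B2, B2–B3, B2–B4, B4–B5

Every bag has size at most 5, so the width is 5 − 1 = 4 and tw(G) ≤ 4. On the other hand G contains the 5-clique {a, b, d, f, h}. A clique must lie in a single bag of any decomposition, so no decomposition can have width below 4. Therefore the treewidth is 4.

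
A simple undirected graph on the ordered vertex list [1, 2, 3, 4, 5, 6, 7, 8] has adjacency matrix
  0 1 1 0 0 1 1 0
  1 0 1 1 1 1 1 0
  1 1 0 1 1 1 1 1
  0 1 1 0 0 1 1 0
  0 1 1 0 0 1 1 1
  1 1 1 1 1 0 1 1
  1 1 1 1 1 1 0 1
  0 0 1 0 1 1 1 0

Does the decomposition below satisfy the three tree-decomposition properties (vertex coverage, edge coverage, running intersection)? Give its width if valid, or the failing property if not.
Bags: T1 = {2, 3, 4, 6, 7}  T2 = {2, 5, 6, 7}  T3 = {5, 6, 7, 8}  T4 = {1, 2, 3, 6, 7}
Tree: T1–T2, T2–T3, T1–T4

No — edge (3,5) lies in no bag.

A tree decomposition must satisfy three properties: every vertex lies in some bag; for every edge, both endpoints lie together in some bag; and for every vertex, the bags containing it form a connected subtree. Here edge (3,5) lies in no bag, so the decomposition is invalid.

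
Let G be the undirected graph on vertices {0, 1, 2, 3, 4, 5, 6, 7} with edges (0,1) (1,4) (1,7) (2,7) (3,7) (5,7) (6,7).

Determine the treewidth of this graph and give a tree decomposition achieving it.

Each bag holds 2 vertices, so the decomposition has width 1, which upper-bounds the treewidth. Any graph with an edge has treewidth ≥ 1, and G has the edge 2–7. Combining the bounds, tw(G) = 1.

Treewidth 1.
One such decomposition:
Bags: B1 = {2, 7}  B2 = {5, 7}  B3 = {1, 7}  B4 = {0, 1}  B5 = {1, 4}  B6 = {3, 7}  B7 = {6, 7}
Tree: B1–B2, B1–B3, B3–B4, B3–B5, B2–B6, B6–B7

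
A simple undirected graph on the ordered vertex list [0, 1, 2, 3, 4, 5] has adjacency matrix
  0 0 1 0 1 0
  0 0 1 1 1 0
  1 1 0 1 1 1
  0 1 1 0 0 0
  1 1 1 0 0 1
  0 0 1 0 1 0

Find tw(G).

A width-2 tree decomposition is:
Bags: B1 = {1, 2, 4}  B2 = {0, 2, 4}  B3 = {1, 2, 3}  B4 = {2, 4, 5}
Tree: B1–B2, B1–B3, B2–B4
Every bag has size at most 3, so the width is 3 − 1 = 2 and tw(G) ≤ 2. For the lower bound, the 3 vertices {1, 2, 3} are pairwise adjacent, and any tree decomposition puts a clique entirely inside one bag — forcing width ≥ 2. Combining the bounds, tw(G) = 2.

2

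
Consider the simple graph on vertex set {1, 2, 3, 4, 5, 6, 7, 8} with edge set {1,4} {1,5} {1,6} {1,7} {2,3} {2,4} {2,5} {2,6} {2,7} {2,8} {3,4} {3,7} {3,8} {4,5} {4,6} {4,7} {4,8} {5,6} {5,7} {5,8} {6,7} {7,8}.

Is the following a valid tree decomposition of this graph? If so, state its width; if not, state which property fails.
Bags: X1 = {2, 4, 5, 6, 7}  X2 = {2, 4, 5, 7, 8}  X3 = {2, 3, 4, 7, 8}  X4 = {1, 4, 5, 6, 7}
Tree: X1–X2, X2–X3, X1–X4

Yes; width 4.

Vertex coverage: the bags together contain {1, 2, 3, 4, 5, 6, 7, 8}, the full vertex set. Edge coverage: each edge of G has both endpoints in at least one bag. Running intersection: for every vertex, the bags containing it form a connected subtree. All three properties hold, so this is a valid tree decomposition of width max|bag| − 1 = 4, and hence tw(G) ≤ 4.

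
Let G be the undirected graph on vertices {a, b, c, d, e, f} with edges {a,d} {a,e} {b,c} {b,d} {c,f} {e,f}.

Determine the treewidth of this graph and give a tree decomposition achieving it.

Every bag has size at most 3, so the width is 3 − 1 = 2 and tw(G) ≤ 2. The edges d–b–c–f–e–a–d form a cycle, so G is not a tree and its treewidth is at least 2. Therefore the treewidth is 2.

Treewidth 2.
One optimal decomposition is:
Bags: B1 = {b, c, d}  B2 = {c, d, f}  B3 = {d, e, f}  B4 = {a, d, e}
Tree: B1–B2, B2–B3, B3–B4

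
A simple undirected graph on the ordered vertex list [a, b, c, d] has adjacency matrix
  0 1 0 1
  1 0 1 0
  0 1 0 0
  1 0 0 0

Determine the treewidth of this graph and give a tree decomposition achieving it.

Treewidth 1.
Bags: B1 = {b, c}  B2 = {a, b}  B3 = {a, d}
Tree: B1–B2, B2–B3

Each bag holds 2 vertices, so the decomposition has width 1, which upper-bounds the treewidth. G has an edge, so its treewidth is at least 1. Hence tw(G) = 1 exactly.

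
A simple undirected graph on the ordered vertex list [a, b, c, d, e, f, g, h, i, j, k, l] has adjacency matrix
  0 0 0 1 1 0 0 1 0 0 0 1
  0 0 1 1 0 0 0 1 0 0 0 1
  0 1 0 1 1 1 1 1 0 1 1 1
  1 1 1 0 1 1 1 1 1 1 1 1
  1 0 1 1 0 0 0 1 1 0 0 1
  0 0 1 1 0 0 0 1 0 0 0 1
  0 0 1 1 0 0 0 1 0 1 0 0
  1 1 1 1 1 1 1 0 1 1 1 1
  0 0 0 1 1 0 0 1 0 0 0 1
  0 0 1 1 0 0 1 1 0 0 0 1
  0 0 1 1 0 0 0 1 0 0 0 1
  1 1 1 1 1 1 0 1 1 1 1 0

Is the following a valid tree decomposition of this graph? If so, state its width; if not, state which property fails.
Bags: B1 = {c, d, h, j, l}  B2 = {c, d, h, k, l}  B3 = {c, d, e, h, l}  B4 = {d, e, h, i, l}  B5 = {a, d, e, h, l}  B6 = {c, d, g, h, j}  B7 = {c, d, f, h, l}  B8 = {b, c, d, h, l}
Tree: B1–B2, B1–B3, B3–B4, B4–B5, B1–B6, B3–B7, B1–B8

Yes; width 4.

Checking the three conditions: (i) the bags cover all of {a, b, c, d, e, f, g, h, i, j, k, l}; (ii) for each edge, some bag contains both endpoints; (iii) the bags containing any fixed vertex form a subtree. All hold, so the decomposition is valid with width 5 − 1 = 4.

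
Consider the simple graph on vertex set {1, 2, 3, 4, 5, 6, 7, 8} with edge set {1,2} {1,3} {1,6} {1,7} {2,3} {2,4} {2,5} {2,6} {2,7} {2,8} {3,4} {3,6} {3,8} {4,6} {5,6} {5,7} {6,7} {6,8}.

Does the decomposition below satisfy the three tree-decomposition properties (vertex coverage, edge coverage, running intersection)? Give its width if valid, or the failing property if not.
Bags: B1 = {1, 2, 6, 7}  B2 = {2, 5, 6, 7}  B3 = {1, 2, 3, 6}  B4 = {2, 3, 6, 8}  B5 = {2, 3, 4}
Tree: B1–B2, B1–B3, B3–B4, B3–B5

A tree decomposition must satisfy three properties: every vertex lies in some bag; for every edge, both endpoints lie together in some bag; and for every vertex, the bags containing it form a connected subtree. Here edge (6,4) lies in no bag, so the decomposition is invalid.

No — edge (6,4) lies in no bag.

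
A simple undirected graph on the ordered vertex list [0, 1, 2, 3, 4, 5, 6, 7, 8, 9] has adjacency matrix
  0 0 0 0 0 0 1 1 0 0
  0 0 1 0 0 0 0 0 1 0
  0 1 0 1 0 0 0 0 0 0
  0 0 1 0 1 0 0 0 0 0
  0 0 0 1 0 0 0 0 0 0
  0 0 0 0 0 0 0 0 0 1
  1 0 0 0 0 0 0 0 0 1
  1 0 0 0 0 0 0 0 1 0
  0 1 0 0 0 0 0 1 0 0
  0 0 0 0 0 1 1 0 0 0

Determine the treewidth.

A width-1 tree decomposition is:
Bags: B1 = {3, 4}  B2 = {2, 3}  B3 = {1, 2}  B4 = {1, 8}  B5 = {7, 8}  B6 = {0, 7}  B7 = {0, 6}  B8 = {6, 9}  B9 = {5, 9}
Tree: B1–B2, B2–B3, B3–B4, B4–B5, B5–B6, B6–B7, B7–B8, B8–B9
Every bag has size at most 2, so the width is 2 − 1 = 1 and tw(G) ≤ 1. G has an edge, so its treewidth is at least 1. The upper and lower bounds meet at 1, so that is the treewidth.

1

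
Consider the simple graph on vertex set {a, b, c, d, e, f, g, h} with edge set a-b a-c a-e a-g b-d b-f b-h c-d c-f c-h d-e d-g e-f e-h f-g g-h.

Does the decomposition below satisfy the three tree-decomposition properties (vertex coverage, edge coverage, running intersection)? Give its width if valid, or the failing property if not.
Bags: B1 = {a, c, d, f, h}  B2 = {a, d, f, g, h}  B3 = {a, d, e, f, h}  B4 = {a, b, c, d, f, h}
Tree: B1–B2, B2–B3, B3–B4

No — bags containing vertex c are not connected in the tree.

A tree decomposition must satisfy three properties: every vertex lies in some bag; for every edge, both endpoints lie together in some bag; and for every vertex, the bags containing it form a connected subtree. Here bags containing vertex c are not connected in the tree, so the decomposition is invalid.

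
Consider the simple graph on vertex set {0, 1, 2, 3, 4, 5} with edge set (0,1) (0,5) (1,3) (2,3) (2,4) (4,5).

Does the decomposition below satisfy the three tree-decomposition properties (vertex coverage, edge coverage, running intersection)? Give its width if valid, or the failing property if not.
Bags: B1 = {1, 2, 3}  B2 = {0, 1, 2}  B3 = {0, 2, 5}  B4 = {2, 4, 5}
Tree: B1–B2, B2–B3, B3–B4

Vertex coverage: the bags together contain {0, 1, 2, 3, 4, 5}, the full vertex set. Edge coverage: each edge of G has both endpoints in at least one bag. Running intersection: for every vertex, the bags containing it form a connected subtree. All three properties hold, so this is a valid tree decomposition of width max|bag| − 1 = 2, and hence tw(G) ≤ 2.

Yes; width 2.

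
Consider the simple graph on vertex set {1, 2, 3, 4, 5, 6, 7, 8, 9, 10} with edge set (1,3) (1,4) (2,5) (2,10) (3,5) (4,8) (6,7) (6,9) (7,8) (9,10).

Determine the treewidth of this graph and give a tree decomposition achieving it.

Treewidth 2.
Bags: B1 = {4, 7, 8}  B2 = {1, 4, 7}  B3 = {1, 3, 7}  B4 = {3, 5, 7}  B5 = {2, 5, 7}  B6 = {2, 7, 10}  B7 = {7, 9, 10}  B8 = {6, 7, 9}
Tree: B1–B2, B2–B3, B3–B4, B4–B5, B5–B6, B6–B7, B7–B8

The largest bag has 3 vertices, giving width 2; this decomposition certifies tw(G) ≤ 2. For the lower bound, G contains the cycle 7–8–4–1–3–5–2–10–9–6–7, so G is not a forest; only forests have treewidth ≤ 1, hence tw(G) ≥ 2. The upper and lower bounds meet at 2, so that is the treewidth.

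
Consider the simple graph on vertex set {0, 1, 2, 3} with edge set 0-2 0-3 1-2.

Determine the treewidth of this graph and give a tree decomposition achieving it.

Every bag has size at most 2, so the width is 2 − 1 = 1 and tw(G) ≤ 1. Since G has at least one edge (e.g. 2–0), it is not an edgeless graph, so tw(G) ≥ 1. Therefore the treewidth is 1.

Treewidth 1.
One optimal decomposition is:
Bags: B1 = {0, 2}  B2 = {0, 3}  B3 = {1, 2}
Tree: B1–B2, B1–B3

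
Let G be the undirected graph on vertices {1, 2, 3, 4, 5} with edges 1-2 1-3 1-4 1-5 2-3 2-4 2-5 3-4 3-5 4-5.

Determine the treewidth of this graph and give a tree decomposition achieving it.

A single bag containing all 5 vertices is trivially a valid decomposition of width 4. On the other hand G contains the 5-clique {1, 2, 3, 4, 5}. A clique must lie in a single bag of any decomposition, so no decomposition can have width below 4. The upper and lower bounds meet at 4, so that is the treewidth.

Treewidth 4.
Bags: B1 = {1, 2, 3, 4, 5}
Tree: (single bag)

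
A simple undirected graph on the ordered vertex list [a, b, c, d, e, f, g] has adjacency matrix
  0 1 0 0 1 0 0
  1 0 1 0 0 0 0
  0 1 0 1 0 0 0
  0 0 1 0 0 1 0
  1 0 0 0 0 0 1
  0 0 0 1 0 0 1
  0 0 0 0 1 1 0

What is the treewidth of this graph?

2

A width-2 tree decomposition is:
Bags: B1 = {d, f, g}  B2 = {d, e, g}  B3 = {a, d, e}  B4 = {a, b, d}  B5 = {b, c, d}
Tree: B1–B2, B2–B3, B3–B4, B4–B5
Each bag holds 3 vertices, so the decomposition has width 2, which upper-bounds the treewidth. For the lower bound, G contains the cycle d–f–g–e–a–b–c–d, so G is not a forest; only forests have treewidth ≤ 1, hence tw(G) ≥ 2. Hence tw(G) = 2 exactly.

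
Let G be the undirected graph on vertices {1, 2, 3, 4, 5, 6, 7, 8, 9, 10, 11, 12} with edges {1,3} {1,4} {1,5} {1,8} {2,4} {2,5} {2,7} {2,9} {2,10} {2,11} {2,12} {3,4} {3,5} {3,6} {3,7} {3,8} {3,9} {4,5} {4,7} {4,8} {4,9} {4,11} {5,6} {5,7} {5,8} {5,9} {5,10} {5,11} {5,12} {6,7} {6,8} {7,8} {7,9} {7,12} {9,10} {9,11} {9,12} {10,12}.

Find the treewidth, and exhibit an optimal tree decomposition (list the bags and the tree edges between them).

Every bag has size at most 5, so the width is 5 − 1 = 4 and tw(G) ≤ 4. Conversely, {2, 5, 9, 10, 12} is a clique of size 5, and the vertices of any clique must share a bag in every tree decomposition; so some bag has ≥ 5 vertices and tw(G) ≥ 4. Combining the bounds, tw(G) = 4.

Treewidth 4.
Bags: B1 = {3, 4, 5, 7, 9}  B2 = {2, 4, 5, 7, 9}  B3 = {2, 5, 7, 9, 12}  B4 = {3, 4, 5, 7, 8}  B5 = {3, 5, 6, 7, 8}  B6 = {2, 5, 9, 10, 12}  B7 = {1, 3, 4, 5, 8}  B8 = {2, 4, 5, 9, 11}
Tree: B1–B2, B2–B3, B1–B4, B4–B5, B3–B6, B4–B7, B2–B8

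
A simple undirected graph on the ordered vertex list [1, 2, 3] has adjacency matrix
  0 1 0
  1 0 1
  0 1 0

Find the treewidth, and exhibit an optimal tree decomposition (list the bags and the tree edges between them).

Treewidth 1.
One such decomposition:
Bags: B1 = {2, 3}  B2 = {1, 2}
Tree: B1–B2

Each bag holds 2 vertices, so the decomposition has width 1, which upper-bounds the treewidth. Since G has at least one edge (e.g. 2–3), it is not an edgeless graph, so tw(G) ≥ 1. The upper and lower bounds meet at 1, so that is the treewidth.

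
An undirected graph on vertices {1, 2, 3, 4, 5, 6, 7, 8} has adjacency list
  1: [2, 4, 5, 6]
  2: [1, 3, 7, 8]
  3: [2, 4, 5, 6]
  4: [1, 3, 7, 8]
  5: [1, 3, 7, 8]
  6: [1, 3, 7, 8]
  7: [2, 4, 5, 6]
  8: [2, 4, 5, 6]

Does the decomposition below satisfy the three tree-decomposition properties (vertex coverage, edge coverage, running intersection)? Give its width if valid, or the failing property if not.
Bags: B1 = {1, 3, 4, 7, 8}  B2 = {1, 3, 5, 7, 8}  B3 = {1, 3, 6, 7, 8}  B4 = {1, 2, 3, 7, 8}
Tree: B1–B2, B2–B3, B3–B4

Yes; width 4.

Checking the three conditions: (i) the bags cover all of {1, 2, 3, 4, 5, 6, 7, 8}; (ii) for each edge, some bag contains both endpoints; (iii) the bags containing any fixed vertex form a subtree. All hold, so the decomposition is valid with width 5 − 1 = 4.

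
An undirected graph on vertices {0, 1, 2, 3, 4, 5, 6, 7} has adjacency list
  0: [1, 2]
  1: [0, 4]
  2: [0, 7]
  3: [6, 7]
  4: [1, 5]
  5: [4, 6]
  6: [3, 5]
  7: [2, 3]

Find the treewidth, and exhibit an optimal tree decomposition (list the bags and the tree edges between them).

The largest bag has 3 vertices, giving width 2; this decomposition certifies tw(G) ≤ 2. Since 3–7–2–0–1–4–5–6–3 is a cycle in G, G is not acyclic. Forests are exactly the graphs of treewidth ≤ 1, so tw(G) ≥ 2. Hence tw(G) = 2 exactly.

Treewidth 2.
Bags: B1 = {2, 3, 7}  B2 = {0, 2, 3}  B3 = {0, 1, 3}  B4 = {1, 3, 4}  B5 = {3, 4, 5}  B6 = {3, 5, 6}
Tree: B1–B2, B2–B3, B3–B4, B4–B5, B5–B6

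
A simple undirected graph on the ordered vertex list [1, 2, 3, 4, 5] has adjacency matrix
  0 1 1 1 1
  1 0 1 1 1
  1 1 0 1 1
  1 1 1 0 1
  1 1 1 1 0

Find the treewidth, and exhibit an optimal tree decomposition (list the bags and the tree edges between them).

Treewidth 4.
One such decomposition:
Bags: B1 = {1, 2, 3, 4, 5}
Tree: (single bag)

With just one bag of size 5, the width is 5 − 1 = 4, so tw(G) ≤ 4. Conversely, {1, 2, 3, 4, 5} is a clique of size 5, and the vertices of any clique must share a bag in every tree decomposition; so some bag has ≥ 5 vertices and tw(G) ≥ 4. Combining the bounds, tw(G) = 4.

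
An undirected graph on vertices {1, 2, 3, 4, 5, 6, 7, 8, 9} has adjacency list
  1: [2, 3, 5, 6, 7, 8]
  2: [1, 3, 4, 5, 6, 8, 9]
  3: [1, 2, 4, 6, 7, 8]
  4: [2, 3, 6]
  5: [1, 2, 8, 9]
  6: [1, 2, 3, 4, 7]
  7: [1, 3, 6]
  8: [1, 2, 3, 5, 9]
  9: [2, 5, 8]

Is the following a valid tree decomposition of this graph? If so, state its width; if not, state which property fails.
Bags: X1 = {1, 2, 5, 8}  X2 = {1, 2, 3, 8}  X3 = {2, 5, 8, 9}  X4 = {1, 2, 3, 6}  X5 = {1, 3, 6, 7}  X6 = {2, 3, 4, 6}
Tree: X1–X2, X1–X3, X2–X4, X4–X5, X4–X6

Yes; width 3.

Every vertex of G appears in some bag (union = {1, 2, 3, 4, 5, 6, 7, 8, 9}); every edge is covered by a bag; and for each vertex v the set of bags containing v is connected in the bag tree. The decomposition is therefore valid. The largest bag has 4 vertices, so the width is 3.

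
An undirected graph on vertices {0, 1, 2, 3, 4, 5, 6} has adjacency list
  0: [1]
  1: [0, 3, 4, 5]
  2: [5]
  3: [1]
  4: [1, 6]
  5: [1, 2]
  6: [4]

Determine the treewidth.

A width-1 tree decomposition is:
Bags: B1 = {2, 5}  B2 = {1, 5}  B3 = {1, 3}  B4 = {0, 1}  B5 = {1, 4}  B6 = {4, 6}
Tree: B1–B2, B2–B3, B2–B4, B2–B5, B5–B6
Every bag has size at most 2, so the width is 2 − 1 = 1 and tw(G) ≤ 1. G has an edge, so its treewidth is at least 1. Combining the bounds, tw(G) = 1.

1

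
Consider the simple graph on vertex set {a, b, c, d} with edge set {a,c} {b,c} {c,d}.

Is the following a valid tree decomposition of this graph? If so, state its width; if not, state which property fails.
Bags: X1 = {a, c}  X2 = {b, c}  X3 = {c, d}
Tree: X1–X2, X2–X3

Checking the three conditions: (i) the bags cover all of {a, b, c, d}; (ii) for each edge, some bag contains both endpoints; (iii) the bags containing any fixed vertex form a subtree. All hold, so the decomposition is valid with width 2 − 1 = 1.

Yes; width 1.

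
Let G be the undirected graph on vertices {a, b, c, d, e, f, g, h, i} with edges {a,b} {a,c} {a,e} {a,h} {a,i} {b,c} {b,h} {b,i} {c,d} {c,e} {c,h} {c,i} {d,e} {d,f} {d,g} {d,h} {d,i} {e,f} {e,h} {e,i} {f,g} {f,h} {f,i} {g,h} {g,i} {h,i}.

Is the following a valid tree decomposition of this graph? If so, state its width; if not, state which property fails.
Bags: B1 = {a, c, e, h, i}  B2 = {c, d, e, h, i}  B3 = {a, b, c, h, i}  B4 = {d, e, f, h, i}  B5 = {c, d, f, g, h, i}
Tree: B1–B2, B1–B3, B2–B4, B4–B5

A tree decomposition must satisfy three properties: every vertex lies in some bag; for every edge, both endpoints lie together in some bag; and for every vertex, the bags containing it form a connected subtree. Here bags containing vertex c are not connected in the tree, so the decomposition is invalid.

No — bags containing vertex c are not connected in the tree.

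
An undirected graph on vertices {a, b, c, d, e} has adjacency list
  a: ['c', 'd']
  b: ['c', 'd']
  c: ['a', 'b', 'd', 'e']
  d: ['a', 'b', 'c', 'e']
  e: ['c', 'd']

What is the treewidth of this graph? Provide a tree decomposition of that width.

Treewidth 2.
One optimal decomposition is:
Bags: B1 = {c, d, e}  B2 = {a, c, d}  B3 = {b, c, d}
Tree: B1–B2, B2–B3

Each bag holds 3 vertices, so the decomposition has width 2, which upper-bounds the treewidth. On the other hand G contains the 3-clique {c, d, e}. A clique must lie in a single bag of any decomposition, so no decomposition can have width below 2. Hence tw(G) = 2 exactly.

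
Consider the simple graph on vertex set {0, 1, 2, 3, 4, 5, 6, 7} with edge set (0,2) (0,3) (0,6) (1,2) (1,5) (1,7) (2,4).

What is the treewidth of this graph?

A width-1 tree decomposition is:
Bags: B1 = {1, 2}  B2 = {2, 4}  B3 = {0, 2}  B4 = {1, 5}  B5 = {0, 3}  B6 = {0, 6}  B7 = {1, 7}
Tree: B1–B2, B2–B3, B1–B4, B3–B5, B3–B6, B4–B7
The largest bag has 2 vertices, giving width 1; this decomposition certifies tw(G) ≤ 1. Any graph with an edge has treewidth ≥ 1, and G has the edge 1–2. The upper and lower bounds meet at 1, so that is the treewidth.

1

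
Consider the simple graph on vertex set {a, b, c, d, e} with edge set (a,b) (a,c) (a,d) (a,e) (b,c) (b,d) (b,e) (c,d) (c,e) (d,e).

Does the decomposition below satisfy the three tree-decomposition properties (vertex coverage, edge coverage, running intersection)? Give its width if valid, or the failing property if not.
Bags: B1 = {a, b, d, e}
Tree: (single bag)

No — vertex c appears in no bag.

A tree decomposition must satisfy three properties: every vertex lies in some bag; for every edge, both endpoints lie together in some bag; and for every vertex, the bags containing it form a connected subtree. Here vertex c appears in no bag, so the decomposition is invalid.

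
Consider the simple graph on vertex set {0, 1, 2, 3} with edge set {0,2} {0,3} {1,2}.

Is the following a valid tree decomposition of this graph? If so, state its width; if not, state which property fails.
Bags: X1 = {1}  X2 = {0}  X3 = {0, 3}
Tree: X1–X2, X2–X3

No — vertex 2 appears in no bag.

A tree decomposition must satisfy three properties: every vertex lies in some bag; for every edge, both endpoints lie together in some bag; and for every vertex, the bags containing it form a connected subtree. Here vertex 2 appears in no bag, so the decomposition is invalid.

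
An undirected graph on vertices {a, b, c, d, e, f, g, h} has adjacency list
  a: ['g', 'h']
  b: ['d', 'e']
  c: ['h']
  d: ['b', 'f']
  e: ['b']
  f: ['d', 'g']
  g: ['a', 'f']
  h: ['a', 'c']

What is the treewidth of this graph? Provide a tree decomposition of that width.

Each bag holds 2 vertices, so the decomposition has width 1, which upper-bounds the treewidth. Any graph with an edge has treewidth ≥ 1, and G has the edge c–h. Combining the bounds, tw(G) = 1.

Treewidth 1.
Bags: B1 = {c, h}  B2 = {a, h}  B3 = {a, g}  B4 = {f, g}  B5 = {d, f}  B6 = {b, d}  B7 = {b, e}
Tree: B1–B2, B2–B3, B3–B4, B4–B5, B5–B6, B6–B7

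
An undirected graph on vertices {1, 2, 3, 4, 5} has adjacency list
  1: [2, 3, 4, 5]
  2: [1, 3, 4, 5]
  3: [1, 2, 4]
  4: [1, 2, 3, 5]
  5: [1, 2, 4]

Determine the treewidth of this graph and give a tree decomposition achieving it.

Treewidth 3.
One optimal decomposition is:
Bags: B1 = {1, 2, 4, 5}  B2 = {1, 2, 3, 4}
Tree: B1–B2

The largest bag has 4 vertices, giving width 3; this decomposition certifies tw(G) ≤ 3. On the other hand G contains the 4-clique {1, 2, 3, 4}. A clique must lie in a single bag of any decomposition, so no decomposition can have width below 3. Hence tw(G) = 3 exactly.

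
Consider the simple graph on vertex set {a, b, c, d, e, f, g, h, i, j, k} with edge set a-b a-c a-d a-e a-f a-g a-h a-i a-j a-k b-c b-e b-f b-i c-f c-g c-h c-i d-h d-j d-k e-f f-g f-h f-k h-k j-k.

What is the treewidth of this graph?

A width-3 tree decomposition is:
Bags: B1 = {a, b, c, f}  B2 = {a, c, f, h}  B3 = {a, f, h, k}  B4 = {a, b, e, f}  B5 = {a, c, f, g}  B6 = {a, d, h, k}  B7 = {a, b, c, i}  B8 = {a, d, j, k}
Tree: B1–B2, B2–B3, B1–B4, B2–B5, B3–B6, B1–B7, B6–B8
Every bag has size at most 4, so the width is 4 − 1 = 3 and tw(G) ≤ 3. For the lower bound, the 4 vertices {a, d, j, k} are pairwise adjacent, and any tree decomposition puts a clique entirely inside one bag — forcing width ≥ 3. Hence tw(G) = 3 exactly.

3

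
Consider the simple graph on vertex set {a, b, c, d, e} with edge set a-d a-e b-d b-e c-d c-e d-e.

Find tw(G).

2

A width-2 tree decomposition is:
Bags: B1 = {a, d, e}  B2 = {c, d, e}  B3 = {b, d, e}
Tree: B1–B2, B1–B3
Every bag has size at most 3, so the width is 3 − 1 = 2 and tw(G) ≤ 2. On the other hand G contains the 3-clique {c, d, e}. A clique must lie in a single bag of any decomposition, so no decomposition can have width below 2. The upper and lower bounds meet at 2, so that is the treewidth.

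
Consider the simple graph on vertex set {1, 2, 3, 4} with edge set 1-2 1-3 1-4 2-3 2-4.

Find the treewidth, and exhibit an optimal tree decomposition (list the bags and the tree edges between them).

The largest bag has 3 vertices, giving width 2; this decomposition certifies tw(G) ≤ 2. On the other hand G contains the 3-clique {1, 2, 3}. A clique must lie in a single bag of any decomposition, so no decomposition can have width below 2. Combining the bounds, tw(G) = 2.

Treewidth 2.
One optimal decomposition is:
Bags: B1 = {1, 2, 4}  B2 = {1, 2, 3}
Tree: B1–B2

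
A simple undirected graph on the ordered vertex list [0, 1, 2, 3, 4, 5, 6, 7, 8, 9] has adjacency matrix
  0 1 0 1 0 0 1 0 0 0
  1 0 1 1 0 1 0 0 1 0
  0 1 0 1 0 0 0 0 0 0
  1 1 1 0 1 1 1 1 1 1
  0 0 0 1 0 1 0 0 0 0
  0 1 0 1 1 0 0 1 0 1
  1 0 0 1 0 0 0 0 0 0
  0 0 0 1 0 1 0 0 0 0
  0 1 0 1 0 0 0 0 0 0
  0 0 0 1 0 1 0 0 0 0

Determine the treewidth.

2

A width-2 tree decomposition is:
Bags: B1 = {1, 3, 5}  B2 = {1, 3, 8}  B3 = {3, 4, 5}  B4 = {0, 1, 3}  B5 = {3, 5, 9}  B6 = {1, 2, 3}  B7 = {3, 5, 7}  B8 = {0, 3, 6}
Tree: B1–B2, B1–B3, B2–B4, B1–B5, B2–B6, B3–B7, B4–B8
The largest bag has 3 vertices, giving width 2; this decomposition certifies tw(G) ≤ 2. For the lower bound, the 3 vertices {0, 1, 3} are pairwise adjacent, and any tree decomposition puts a clique entirely inside one bag — forcing width ≥ 2. The upper and lower bounds meet at 2, so that is the treewidth.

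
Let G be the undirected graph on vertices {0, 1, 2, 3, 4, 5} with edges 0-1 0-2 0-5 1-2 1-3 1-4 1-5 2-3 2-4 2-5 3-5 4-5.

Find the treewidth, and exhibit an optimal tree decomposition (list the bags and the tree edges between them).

Treewidth 3.
One optimal decomposition is:
Bags: B1 = {1, 2, 3, 5}  B2 = {1, 2, 4, 5}  B3 = {0, 1, 2, 5}
Tree: B1–B2, B2–B3

Each bag holds 4 vertices, so the decomposition has width 3, which upper-bounds the treewidth. For the lower bound, the 4 vertices {0, 1, 2, 5} are pairwise adjacent, and any tree decomposition puts a clique entirely inside one bag — forcing width ≥ 3. Combining the bounds, tw(G) = 3.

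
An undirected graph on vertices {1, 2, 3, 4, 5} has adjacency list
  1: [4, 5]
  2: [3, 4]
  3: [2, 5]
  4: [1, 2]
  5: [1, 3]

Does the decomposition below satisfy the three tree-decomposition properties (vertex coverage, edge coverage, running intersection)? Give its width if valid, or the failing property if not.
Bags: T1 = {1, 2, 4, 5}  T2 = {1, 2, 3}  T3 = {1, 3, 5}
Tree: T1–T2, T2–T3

No — bags containing vertex 5 are not connected in the tree.

A tree decomposition must satisfy three properties: every vertex lies in some bag; for every edge, both endpoints lie together in some bag; and for every vertex, the bags containing it form a connected subtree. Here bags containing vertex 5 are not connected in the tree, so the decomposition is invalid.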